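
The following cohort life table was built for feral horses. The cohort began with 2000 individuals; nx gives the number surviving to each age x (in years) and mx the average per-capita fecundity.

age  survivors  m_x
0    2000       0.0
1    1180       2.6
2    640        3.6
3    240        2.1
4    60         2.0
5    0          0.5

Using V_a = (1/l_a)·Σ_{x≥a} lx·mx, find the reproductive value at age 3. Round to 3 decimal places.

2.600

lx = nx/n0 = nx/2000: 1, 0.59, 0.32, 0.12, 0.03, 0
lx·mx for x ≥ 3: 0.252, 0.06, 0 → sum = 0.312
V_3 = 0.312 / l_3 = 0.312 / 0.12 = 2.6 → 2.600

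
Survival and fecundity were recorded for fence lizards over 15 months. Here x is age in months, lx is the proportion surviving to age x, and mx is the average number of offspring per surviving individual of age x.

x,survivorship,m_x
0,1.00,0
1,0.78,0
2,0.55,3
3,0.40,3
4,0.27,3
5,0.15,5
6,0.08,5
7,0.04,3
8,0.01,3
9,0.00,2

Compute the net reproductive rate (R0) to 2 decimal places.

4.96

lx·mx by age: 0, 0, 1.65, 1.2, 0.81, 0.75, 0.4, 0.12, 0.03, 0
R0 = Σ lx·mx = 4.96 → 4.96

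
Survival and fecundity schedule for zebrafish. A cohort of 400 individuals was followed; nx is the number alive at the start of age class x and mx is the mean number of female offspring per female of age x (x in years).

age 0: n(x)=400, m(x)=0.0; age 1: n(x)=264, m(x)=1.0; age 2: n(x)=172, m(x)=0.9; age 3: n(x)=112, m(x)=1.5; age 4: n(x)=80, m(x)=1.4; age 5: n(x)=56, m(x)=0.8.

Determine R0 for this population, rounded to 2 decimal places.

lx = nx/n0 = nx/400: 1, 0.66, 0.43, 0.28, 0.2, 0.14
lx·mx by age: 0, 0.66, 0.387, 0.42, 0.28, 0.112
R0 = Σ lx·mx = 1.859 → 1.86

1.86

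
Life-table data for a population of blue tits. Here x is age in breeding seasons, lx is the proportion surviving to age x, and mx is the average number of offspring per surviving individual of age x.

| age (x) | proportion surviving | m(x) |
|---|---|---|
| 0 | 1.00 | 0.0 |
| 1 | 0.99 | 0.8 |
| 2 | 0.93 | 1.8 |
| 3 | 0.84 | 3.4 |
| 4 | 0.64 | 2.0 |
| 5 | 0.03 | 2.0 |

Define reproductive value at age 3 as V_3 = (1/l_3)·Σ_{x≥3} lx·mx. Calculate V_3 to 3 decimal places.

lx·mx for x ≥ 3: 2.856, 1.28, 0.06 → sum = 4.196
V_3 = 4.196 / l_3 = 4.196 / 0.84 = 4.995238… → 4.995

4.995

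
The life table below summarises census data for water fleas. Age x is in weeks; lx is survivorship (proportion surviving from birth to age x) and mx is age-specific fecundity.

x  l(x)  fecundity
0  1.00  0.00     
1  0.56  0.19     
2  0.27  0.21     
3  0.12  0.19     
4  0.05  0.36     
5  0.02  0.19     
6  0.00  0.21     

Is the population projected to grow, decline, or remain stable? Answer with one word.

declining

R0 = Σ lx·mx = 0 + 0.1064 + 0.0567 + 0.0228 + 0.018 + 0.0038 + 0 = 0.2077
R0 < 1, so the population is declining.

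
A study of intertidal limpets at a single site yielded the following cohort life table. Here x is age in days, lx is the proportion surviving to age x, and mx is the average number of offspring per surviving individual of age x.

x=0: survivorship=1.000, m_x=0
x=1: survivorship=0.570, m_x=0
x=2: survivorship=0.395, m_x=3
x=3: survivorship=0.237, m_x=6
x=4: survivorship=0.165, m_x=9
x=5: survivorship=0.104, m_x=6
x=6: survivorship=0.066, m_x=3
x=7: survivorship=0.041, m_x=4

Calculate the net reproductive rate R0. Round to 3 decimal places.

5.078

lx·mx by age: 0, 0, 1.185, 1.422, 1.485, 0.624, 0.198, 0.164
R0 = Σ lx·mx = 5.078 → 5.078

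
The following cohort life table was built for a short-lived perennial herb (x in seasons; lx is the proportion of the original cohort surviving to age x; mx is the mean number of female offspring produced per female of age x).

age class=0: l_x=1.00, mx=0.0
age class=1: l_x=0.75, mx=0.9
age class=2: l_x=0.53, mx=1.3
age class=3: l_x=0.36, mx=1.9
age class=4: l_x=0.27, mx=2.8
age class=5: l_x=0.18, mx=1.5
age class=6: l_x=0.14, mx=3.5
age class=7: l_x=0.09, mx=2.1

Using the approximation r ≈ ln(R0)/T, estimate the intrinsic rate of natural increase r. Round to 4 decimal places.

R0 = Σ lx·mx = 0 + 0.675 + 0.689 + 0.684 + 0.756 + 0.27 + 0.49 + 0.189 = 3.753
Σ x·lx·mx = 12.742; T = 12.742/3.753 = 3.39515…
r ≈ ln(R0)/T = ln(3.753)/3.39515… = 0.389543… → 0.3895

0.3895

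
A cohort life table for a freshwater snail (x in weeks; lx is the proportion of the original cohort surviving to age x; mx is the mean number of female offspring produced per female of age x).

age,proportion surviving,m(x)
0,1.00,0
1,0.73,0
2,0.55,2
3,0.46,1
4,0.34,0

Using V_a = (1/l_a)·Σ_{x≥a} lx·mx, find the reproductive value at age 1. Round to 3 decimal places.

2.137

lx·mx for x ≥ 1: 0, 1.1, 0.46, 0 → sum = 1.56
V_1 = 1.56 / l_1 = 1.56 / 0.73 = 2.136986… → 2.137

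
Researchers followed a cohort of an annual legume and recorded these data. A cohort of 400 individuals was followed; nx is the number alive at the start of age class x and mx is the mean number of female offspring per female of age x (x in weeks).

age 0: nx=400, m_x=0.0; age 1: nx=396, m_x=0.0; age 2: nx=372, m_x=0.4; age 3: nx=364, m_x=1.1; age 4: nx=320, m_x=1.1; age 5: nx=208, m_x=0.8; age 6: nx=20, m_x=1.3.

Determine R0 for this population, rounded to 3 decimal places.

2.734

lx = nx/n0 = nx/400: 1, 0.99, 0.93, 0.91, 0.8, 0.52, 0.05
lx·mx by age: 0, 0, 0.372, 1.001, 0.88, 0.416, 0.065
R0 = Σ lx·mx = 2.734 → 2.734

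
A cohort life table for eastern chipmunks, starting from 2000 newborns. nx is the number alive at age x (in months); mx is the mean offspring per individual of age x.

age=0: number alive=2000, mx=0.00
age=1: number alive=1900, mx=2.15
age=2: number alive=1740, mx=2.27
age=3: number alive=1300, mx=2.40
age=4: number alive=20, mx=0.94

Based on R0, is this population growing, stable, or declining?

growing

lx = nx/n0 = nx/2000: 1, 0.95, 0.87, 0.65, 0.01
R0 = Σ lx·mx = 0 + 2.0425 + 1.9749 + 1.56 + 0.0094 = 5.5868
R0 > 1, so the population is growing.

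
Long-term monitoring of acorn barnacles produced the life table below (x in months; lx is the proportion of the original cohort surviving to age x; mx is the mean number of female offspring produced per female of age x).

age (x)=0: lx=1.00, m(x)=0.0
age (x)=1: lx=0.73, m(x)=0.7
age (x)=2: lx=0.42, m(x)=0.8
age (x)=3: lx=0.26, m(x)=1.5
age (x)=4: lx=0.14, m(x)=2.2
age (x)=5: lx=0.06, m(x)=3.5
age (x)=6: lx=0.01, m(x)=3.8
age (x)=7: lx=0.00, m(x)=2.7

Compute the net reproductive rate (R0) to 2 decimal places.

1.79

lx·mx by age: 0, 0.511, 0.336, 0.39, 0.308, 0.21, 0.038, 0
R0 = Σ lx·mx = 1.793 → 1.79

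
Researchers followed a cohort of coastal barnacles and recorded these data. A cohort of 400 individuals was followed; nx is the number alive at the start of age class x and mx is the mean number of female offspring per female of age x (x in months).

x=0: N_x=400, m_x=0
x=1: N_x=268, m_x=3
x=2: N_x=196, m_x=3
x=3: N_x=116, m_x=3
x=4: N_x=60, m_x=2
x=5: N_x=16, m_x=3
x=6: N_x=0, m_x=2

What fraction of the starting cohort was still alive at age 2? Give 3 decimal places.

l_2 = n_2/n_0 = 196/400 = 0.49 → 0.490

0.490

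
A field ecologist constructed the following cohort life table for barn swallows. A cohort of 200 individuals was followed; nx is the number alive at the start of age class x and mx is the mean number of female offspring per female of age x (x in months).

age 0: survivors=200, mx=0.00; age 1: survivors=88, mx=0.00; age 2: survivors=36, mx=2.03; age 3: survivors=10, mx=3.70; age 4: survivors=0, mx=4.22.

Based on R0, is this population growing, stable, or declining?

lx = nx/n0 = nx/200: 1, 0.44, 0.18, 0.05, 0
R0 = Σ lx·mx = 0 + 0 + 0.3654 + 0.185 + 0 = 0.5504
R0 < 1, so the population is declining.

declining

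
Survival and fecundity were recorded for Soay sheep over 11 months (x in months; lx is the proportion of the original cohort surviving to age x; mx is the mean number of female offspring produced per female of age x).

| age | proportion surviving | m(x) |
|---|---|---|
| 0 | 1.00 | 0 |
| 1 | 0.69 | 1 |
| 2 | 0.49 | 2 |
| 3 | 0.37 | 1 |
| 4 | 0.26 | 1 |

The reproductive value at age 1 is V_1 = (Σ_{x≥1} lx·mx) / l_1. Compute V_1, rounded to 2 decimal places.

lx·mx for x ≥ 1: 0.69, 0.98, 0.37, 0.26 → sum = 2.3
V_1 = 2.3 / l_1 = 2.3 / 0.69 = 3.333333… → 3.33

3.33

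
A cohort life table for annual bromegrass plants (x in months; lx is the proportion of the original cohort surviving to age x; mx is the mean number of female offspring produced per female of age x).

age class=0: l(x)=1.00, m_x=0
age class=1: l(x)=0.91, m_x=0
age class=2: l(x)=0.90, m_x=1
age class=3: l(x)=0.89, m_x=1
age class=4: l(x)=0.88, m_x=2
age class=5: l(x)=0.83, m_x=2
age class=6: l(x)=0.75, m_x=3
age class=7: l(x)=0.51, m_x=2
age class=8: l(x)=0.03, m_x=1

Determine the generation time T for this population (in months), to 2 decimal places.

lx·mx: 0, 0, 0.9, 0.89, 1.76, 1.66, 2.25, 1.02, 0.03 → R0 = 8.51
x·lx·mx: 0, 0, 1.8, 2.67, 7.04, 8.3, 13.5, 7.14, 0.24 → Σ = 40.69
T = 40.69 / 8.51 = 4.781434… → 4.78

4.78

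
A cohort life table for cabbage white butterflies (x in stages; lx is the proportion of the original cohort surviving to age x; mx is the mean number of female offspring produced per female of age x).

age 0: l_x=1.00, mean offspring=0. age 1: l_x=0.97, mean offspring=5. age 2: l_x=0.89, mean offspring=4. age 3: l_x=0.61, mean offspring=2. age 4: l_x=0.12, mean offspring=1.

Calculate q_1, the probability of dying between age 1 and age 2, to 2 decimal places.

0.08

q_1 = (l_1 − l_2) / l_1 = (0.97 − 0.89) / 0.97
     = 0.08 / 0.97 = 0.082474… → 0.08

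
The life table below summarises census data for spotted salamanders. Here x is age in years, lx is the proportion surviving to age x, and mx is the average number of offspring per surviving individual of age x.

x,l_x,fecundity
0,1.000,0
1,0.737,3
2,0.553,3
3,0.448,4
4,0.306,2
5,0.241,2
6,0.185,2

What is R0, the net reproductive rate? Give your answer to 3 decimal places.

7.126

lx·mx by age: 0, 2.211, 1.659, 1.792, 0.612, 0.482, 0.37
R0 = Σ lx·mx = 7.126 → 7.126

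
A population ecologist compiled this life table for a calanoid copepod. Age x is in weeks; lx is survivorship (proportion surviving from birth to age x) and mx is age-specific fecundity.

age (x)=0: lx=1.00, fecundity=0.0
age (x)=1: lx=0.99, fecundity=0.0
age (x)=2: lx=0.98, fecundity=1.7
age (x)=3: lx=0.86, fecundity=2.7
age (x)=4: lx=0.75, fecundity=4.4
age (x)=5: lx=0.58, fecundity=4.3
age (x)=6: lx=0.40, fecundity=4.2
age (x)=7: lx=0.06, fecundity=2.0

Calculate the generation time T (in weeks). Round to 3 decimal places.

lx·mx: 0, 0, 1.666, 2.322, 3.3, 2.494, 1.68, 0.12 → R0 = 11.582
x·lx·mx: 0, 0, 3.332, 6.966, 13.2, 12.47, 10.08, 0.84 → Σ = 46.888
T = 46.888 / 11.582 = 4.048351… → 4.048

4.048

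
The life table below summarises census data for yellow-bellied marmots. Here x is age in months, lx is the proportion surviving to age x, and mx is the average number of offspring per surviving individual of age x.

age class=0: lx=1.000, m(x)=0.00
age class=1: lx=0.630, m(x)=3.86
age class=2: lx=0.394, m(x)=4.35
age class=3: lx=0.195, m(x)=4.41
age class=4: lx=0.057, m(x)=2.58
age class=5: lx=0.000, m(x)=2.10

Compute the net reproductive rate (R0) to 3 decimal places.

lx·mx by age: 0, 2.4318, 1.7139, 0.85995, 0.14706, 0
R0 = Σ lx·mx = 5.15271 → 5.153

5.153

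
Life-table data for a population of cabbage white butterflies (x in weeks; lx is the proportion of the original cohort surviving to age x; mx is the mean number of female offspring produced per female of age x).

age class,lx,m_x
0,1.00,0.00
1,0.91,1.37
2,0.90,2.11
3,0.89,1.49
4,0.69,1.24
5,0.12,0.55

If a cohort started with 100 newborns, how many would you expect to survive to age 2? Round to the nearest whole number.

90

Expected survivors = N0 · l_2 = 100 × 0.90 = 90 → 90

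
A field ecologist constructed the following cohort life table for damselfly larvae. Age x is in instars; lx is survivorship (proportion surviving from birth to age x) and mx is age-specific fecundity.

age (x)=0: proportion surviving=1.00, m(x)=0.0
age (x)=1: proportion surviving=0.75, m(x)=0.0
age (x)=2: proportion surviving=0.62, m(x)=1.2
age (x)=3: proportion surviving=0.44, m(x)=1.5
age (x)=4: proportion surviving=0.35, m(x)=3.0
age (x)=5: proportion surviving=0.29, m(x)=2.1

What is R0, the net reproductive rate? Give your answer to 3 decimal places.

3.063

lx·mx by age: 0, 0, 0.744, 0.66, 1.05, 0.609
R0 = Σ lx·mx = 3.063 → 3.063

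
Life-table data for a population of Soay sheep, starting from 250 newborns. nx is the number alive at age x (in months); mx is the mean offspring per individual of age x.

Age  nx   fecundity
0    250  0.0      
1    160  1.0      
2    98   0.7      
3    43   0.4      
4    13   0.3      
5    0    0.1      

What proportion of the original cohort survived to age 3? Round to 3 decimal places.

0.172

l_3 = n_3/n_0 = 43/250 = 0.172 → 0.172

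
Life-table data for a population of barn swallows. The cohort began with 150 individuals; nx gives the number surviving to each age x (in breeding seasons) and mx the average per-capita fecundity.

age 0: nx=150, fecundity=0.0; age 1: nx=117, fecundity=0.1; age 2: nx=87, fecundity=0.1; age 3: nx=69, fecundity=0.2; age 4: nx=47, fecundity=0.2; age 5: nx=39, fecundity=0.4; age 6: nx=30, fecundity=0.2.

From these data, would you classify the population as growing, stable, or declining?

lx = nx/n0 = nx/150: 1, 0.78, 0.58, 0.46, 0.31333…, 0.26, 0.2
R0 = Σ lx·mx = 0 + 0.078 + 0.058 + 0.092 + 0.062667… + 0.104 + 0.04 = 0.434667…
R0 < 1, so the population is declining.

declining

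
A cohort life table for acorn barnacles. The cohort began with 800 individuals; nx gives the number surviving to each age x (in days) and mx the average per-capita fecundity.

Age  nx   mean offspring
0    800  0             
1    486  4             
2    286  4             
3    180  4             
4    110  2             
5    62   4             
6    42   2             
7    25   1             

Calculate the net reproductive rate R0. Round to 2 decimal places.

5.48

lx = nx/n0 = nx/800: 1, 0.6075, 0.3575, 0.225, 0.1375, 0.0775, 0.0525, 0.03125
lx·mx by age: 0, 2.43, 1.43, 0.9, 0.275, 0.31, 0.105, 0.03125
R0 = Σ lx·mx = 5.48125 → 5.48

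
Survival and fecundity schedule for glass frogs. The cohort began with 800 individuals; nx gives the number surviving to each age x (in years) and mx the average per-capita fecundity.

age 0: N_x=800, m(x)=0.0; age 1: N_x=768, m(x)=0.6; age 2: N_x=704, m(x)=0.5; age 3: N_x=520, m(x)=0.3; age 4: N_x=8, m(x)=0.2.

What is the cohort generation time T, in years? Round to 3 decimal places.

lx = nx/n0 = nx/800: 1, 0.96, 0.88, 0.65, 0.01
lx·mx: 0, 0.576, 0.44, 0.195, 0.002 → R0 = 1.213
x·lx·mx: 0, 0.576, 0.88, 0.585, 0.008 → Σ = 2.049
T = 2.049 / 1.213 = 1.6892… → 1.689

1.689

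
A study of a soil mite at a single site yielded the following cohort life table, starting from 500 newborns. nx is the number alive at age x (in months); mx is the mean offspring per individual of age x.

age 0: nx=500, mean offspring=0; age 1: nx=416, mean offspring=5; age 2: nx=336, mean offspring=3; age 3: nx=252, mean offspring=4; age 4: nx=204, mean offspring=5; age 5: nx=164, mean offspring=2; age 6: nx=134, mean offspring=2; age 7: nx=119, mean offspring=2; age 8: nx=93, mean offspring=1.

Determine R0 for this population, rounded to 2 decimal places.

lx = nx/n0 = nx/500: 1, 0.832, 0.672, 0.504, 0.408, 0.328, 0.268, 0.238, 0.186
lx·mx by age: 0, 4.16, 2.016, 2.016, 2.04, 0.656, 0.536, 0.476, 0.186
R0 = Σ lx·mx = 12.086 → 12.09

12.09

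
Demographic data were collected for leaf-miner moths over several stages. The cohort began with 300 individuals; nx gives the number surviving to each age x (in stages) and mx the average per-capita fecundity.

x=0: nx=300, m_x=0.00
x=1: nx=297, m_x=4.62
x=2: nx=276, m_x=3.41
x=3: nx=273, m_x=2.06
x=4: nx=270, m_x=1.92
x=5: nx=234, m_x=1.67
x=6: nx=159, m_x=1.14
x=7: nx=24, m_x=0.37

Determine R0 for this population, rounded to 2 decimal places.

13.25

lx = nx/n0 = nx/300: 1, 0.99, 0.92, 0.91, 0.9, 0.78, 0.53, 0.08
lx·mx by age: 0, 4.5738, 3.1372, 1.8746, 1.728, 1.3026, 0.6042, 0.0296
R0 = Σ lx·mx = 13.25 → 13.25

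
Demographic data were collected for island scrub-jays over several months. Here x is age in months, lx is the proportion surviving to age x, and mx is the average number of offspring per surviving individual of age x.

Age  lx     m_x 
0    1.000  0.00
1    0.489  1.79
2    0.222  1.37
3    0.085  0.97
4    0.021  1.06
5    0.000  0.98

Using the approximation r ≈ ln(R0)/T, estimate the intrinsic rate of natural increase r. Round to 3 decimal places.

0.176

R0 = Σ lx·mx = 0 + 0.87531 + 0.30414 + 0.08245 + 0.02226 + 0 = 1.28416
Σ x·lx·mx = 1.81998; T = 1.81998/1.28416 = 1.41725…
r ≈ ln(R0)/T = ln(1.28416)/1.41725… = 0.17647… → 0.176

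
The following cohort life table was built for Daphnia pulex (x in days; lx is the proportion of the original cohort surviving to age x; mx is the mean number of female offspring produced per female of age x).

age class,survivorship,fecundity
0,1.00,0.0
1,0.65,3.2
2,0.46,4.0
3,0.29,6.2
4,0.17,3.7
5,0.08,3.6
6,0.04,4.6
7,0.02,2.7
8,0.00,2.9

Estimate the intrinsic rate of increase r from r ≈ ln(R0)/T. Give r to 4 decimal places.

0.7985

R0 = Σ lx·mx = 0 + 2.08 + 1.84 + 1.798 + 0.629 + 0.288 + 0.184 + 0.054 + 0 = 6.873
Σ x·lx·mx = 16.592; T = 16.592/6.873 = 2.41408…
r ≈ ln(R0)/T = ln(6.873)/2.41408… = 0.798481… → 0.7985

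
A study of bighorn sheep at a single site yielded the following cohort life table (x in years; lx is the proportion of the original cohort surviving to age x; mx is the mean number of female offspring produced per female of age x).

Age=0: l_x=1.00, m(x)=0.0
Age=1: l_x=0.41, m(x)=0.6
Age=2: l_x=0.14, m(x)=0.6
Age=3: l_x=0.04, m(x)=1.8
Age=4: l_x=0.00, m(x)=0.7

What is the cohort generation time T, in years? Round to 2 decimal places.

lx·mx: 0, 0.246, 0.084, 0.072, 0 → R0 = 0.402
x·lx·mx: 0, 0.246, 0.168, 0.216, 0 → Σ = 0.63
T = 0.63 / 0.402 = 1.567164… → 1.57

1.57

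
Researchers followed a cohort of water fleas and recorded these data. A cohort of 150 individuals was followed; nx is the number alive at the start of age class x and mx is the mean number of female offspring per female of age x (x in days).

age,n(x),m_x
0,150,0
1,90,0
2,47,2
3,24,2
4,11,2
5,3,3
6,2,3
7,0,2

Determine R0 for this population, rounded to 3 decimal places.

lx = nx/n0 = nx/150: 1, 0.6, 0.31333…, 0.16, 0.07333…, 0.02, 0.01333…, 0
lx·mx by age: 0, 0, 0.626667…, 0.32, 0.146667…, 0.06, 0.04…, 0
R0 = Σ lx·mx = 1.193333… → 1.193

1.193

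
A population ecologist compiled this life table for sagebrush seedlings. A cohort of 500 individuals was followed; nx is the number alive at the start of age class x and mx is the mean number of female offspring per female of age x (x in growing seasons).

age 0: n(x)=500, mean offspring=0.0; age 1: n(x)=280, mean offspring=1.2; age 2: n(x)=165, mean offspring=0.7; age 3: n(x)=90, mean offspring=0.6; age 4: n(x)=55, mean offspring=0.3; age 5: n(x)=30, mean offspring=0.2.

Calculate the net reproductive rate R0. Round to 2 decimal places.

lx = nx/n0 = nx/500: 1, 0.56, 0.33, 0.18, 0.11, 0.06
lx·mx by age: 0, 0.672, 0.231, 0.108, 0.033, 0.012
R0 = Σ lx·mx = 1.056 → 1.06

1.06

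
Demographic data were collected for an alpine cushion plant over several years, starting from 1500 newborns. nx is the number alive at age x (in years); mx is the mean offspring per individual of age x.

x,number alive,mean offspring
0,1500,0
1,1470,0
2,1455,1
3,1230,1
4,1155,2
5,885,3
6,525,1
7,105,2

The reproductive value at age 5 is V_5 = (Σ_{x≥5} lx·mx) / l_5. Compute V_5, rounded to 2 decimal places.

lx = nx/n0 = nx/1500: 1, 0.98, 0.97, 0.82, 0.77, 0.59, 0.35, 0.07
lx·mx for x ≥ 5: 1.77, 0.35, 0.14 → sum = 2.26
V_5 = 2.26 / l_5 = 2.26 / 0.59 = 3.830508… → 3.83

3.83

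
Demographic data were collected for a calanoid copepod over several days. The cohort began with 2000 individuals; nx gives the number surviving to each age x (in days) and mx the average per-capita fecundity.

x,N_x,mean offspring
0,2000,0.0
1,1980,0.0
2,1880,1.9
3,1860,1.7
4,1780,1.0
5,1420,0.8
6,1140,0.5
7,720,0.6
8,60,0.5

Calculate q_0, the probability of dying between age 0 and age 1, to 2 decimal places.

lx = nx/n0 = nx/2000: 1, 0.99, 0.94, 0.93, 0.89, 0.71, 0.57, 0.36, 0.03
q_0 = (l_0 − l_1) / l_0 = (1 − 0.99) / 1
     = 0.01 / 1 = 0.01 → 0.01

0.01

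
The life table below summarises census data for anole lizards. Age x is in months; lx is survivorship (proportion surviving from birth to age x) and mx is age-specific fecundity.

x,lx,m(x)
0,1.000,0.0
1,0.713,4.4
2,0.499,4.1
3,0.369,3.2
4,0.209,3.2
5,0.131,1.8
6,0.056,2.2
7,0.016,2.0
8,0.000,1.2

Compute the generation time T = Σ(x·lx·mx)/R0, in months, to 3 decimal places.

lx·mx: 0, 3.1372, 2.0459, 1.1808, 0.6688, 0.2358, 0.1232, 0.032, 0 → R0 = 7.4237
x·lx·mx: 0, 3.1372, 4.0918, 3.5424, 2.6752, 1.179, 0.7392, 0.224, 0 → Σ = 15.5888
T = 15.5888 / 7.4237 = 2.099869… → 2.100

2.100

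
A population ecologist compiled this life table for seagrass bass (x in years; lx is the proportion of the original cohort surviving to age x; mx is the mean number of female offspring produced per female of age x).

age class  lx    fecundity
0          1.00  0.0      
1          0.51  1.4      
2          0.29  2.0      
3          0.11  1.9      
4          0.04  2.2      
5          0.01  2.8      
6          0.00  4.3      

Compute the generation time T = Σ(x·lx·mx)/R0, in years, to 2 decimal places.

lx·mx: 0, 0.714, 0.58, 0.209, 0.088, 0.028, 0 → R0 = 1.619
x·lx·mx: 0, 0.714, 1.16, 0.627, 0.352, 0.14, 0 → Σ = 2.993
T = 2.993 / 1.619 = 1.848672… → 1.85

1.85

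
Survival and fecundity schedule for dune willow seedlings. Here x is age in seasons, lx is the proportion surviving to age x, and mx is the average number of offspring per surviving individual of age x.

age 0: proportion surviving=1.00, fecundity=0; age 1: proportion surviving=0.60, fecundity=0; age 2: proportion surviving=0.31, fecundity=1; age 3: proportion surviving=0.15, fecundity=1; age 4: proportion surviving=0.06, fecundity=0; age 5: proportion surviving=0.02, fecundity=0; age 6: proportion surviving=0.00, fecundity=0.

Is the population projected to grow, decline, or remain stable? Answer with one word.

R0 = Σ lx·mx = 0 + 0 + 0.31 + 0.15 + 0 + 0 + 0 = 0.46
R0 < 1, so the population is declining.

declining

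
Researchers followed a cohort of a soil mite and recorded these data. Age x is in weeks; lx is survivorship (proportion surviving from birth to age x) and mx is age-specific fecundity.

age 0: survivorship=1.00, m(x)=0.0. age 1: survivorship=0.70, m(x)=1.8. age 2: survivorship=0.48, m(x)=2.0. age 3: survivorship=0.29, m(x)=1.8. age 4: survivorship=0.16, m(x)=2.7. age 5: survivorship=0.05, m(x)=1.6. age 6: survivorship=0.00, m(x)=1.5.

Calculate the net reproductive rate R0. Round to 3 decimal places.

3.254

lx·mx by age: 0, 1.26, 0.96, 0.522, 0.432, 0.08, 0
R0 = Σ lx·mx = 3.254 → 3.254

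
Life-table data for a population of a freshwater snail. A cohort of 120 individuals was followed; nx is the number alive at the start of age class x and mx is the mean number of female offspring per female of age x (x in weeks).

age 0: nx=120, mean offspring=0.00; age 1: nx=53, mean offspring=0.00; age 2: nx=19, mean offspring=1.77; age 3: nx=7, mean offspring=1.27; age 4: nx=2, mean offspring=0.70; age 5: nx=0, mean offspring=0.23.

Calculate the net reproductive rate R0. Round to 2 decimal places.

0.37

lx = nx/n0 = nx/120: 1, 0.44167…, 0.15833…, 0.05833…, 0.01667…, 0
lx·mx by age: 0, 0, 0.28025…, 0.074083…, 0.011667…, 0
R0 = Σ lx·mx = 0.366… → 0.37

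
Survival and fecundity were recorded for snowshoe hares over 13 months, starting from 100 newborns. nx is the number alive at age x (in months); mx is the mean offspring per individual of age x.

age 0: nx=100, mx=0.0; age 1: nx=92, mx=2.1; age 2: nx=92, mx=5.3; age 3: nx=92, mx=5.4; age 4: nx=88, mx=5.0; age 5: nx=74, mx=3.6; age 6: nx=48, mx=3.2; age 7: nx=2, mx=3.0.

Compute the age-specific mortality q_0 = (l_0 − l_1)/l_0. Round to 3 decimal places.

0.080

lx = nx/n0 = nx/100: 1, 0.92, 0.92, 0.92, 0.88, 0.74, 0.48, 0.02
q_0 = (l_0 − l_1) / l_0 = (1 − 0.92) / 1
     = 0.08 / 1 = 0.08 → 0.080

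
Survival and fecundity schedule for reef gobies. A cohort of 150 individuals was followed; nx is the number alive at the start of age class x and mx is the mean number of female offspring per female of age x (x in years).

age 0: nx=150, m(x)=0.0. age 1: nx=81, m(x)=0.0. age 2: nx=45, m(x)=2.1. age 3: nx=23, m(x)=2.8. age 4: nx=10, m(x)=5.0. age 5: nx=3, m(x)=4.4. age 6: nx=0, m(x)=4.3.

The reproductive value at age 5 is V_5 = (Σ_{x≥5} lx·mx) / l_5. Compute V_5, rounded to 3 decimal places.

lx = nx/n0 = nx/150: 1, 0.54, 0.3, 0.15333…, 0.06667…, 0.02, 0
lx·mx for x ≥ 5: 0.088, 0 → sum = 0.088
V_5 = 0.088 / l_5 = 0.088 / 0.02 = 4.4 → 4.400

4.400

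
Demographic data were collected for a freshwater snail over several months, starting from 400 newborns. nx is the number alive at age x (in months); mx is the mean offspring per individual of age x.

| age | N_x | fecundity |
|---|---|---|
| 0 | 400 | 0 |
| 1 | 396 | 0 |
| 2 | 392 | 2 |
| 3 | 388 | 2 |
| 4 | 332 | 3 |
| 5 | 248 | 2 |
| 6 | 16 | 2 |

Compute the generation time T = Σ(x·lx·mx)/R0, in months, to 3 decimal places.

3.422

lx = nx/n0 = nx/400: 1, 0.99, 0.98, 0.97, 0.83, 0.62, 0.04
lx·mx: 0, 0, 1.96, 1.94, 2.49, 1.24, 0.08 → R0 = 7.71
x·lx·mx: 0, 0, 3.92, 5.82, 9.96, 6.2, 0.48 → Σ = 26.38
T = 26.38 / 7.71 = 3.42153… → 3.422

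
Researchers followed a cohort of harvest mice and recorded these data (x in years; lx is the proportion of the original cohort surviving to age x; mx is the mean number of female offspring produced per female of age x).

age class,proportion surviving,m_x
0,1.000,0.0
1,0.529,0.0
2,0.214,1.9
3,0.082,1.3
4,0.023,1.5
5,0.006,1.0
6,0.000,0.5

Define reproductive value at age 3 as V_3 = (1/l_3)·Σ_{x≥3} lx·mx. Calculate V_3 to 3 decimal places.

1.794

lx·mx for x ≥ 3: 0.1066, 0.0345, 0.006, 0 → sum = 0.1471
V_3 = 0.1471 / l_3 = 0.1471 / 0.082 = 1.793902… → 1.794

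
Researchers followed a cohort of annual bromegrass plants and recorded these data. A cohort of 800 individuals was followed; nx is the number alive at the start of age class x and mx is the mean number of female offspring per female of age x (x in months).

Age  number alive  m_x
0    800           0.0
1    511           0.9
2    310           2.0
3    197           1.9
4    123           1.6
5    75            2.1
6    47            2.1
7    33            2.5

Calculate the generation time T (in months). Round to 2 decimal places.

lx = nx/n0 = nx/800: 1, 0.63875, 0.3875, 0.24625, 0.15375, 0.09375, 0.05875, 0.04125
lx·mx: 0, 0.574875, 0.775, 0.467875, 0.246, 0.196875, 0.123375, 0.103125 → R0 = 2.487125
x·lx·mx: 0, 0.574875, 1.55, 1.403625, 0.984, 0.984375, 0.74025, 0.721875 → Σ = 6.959
T = 6.959 / 2.487125 = 2.79801… → 2.80

2.80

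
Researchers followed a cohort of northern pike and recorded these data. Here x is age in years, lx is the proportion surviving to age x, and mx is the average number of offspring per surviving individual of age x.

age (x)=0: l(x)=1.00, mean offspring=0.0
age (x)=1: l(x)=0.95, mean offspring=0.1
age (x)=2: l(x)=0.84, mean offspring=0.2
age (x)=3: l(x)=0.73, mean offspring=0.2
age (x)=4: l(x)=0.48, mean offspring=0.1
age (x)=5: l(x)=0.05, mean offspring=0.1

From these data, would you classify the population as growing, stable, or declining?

R0 = Σ lx·mx = 0 + 0.095 + 0.168 + 0.146 + 0.048 + 0.005 = 0.462
R0 < 1, so the population is declining.

declining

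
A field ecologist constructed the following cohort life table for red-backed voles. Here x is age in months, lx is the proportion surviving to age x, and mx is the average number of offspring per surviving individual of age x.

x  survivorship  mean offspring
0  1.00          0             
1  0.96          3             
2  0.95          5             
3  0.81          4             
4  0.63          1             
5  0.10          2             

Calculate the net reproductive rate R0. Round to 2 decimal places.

11.70

lx·mx by age: 0, 2.88, 4.75, 3.24, 0.63, 0.2
R0 = Σ lx·mx = 11.7 → 11.70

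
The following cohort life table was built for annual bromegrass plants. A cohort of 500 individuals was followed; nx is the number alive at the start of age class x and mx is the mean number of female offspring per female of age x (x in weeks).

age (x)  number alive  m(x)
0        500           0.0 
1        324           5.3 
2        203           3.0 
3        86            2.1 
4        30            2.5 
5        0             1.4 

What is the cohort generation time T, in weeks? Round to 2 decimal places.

lx = nx/n0 = nx/500: 1, 0.648, 0.406, 0.172, 0.06, 0
lx·mx: 0, 3.4344, 1.218, 0.3612, 0.15, 0 → R0 = 5.1636
x·lx·mx: 0, 3.4344, 2.436, 1.0836, 0.6, 0 → Σ = 7.554
T = 7.554 / 5.1636 = 1.462933… → 1.46

1.46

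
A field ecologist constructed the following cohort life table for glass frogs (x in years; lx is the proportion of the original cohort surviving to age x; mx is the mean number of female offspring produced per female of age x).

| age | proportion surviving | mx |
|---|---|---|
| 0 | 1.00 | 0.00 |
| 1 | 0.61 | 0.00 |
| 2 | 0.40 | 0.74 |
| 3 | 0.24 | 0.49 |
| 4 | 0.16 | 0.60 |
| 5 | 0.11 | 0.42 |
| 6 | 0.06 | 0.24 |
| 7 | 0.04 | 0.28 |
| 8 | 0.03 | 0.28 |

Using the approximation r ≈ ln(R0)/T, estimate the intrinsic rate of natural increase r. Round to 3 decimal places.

-0.174

R0 = Σ lx·mx = 0 + 0 + 0.296 + 0.1176 + 0.096 + 0.0462 + 0.0144 + 0.0112 + 0.0084 = 0.5898
Σ x·lx·mx = 1.7918; T = 1.7918/0.5898 = 3.03798…
r ≈ ln(R0)/T = ln(0.5898)/3.03798… = -0.17379… → -0.174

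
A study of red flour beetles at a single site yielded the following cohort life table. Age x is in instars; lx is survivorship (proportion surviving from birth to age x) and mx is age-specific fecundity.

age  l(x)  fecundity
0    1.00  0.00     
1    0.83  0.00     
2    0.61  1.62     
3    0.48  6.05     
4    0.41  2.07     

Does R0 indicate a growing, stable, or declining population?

growing

R0 = Σ lx·mx = 0 + 0 + 0.9882 + 2.904 + 0.8487 = 4.7409
R0 > 1, so the population is growing.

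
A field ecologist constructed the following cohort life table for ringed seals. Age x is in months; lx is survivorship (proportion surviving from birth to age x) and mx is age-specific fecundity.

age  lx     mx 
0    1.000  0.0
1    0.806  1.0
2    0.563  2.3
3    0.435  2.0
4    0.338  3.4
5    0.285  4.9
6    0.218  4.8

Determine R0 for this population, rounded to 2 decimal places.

lx·mx by age: 0, 0.806, 1.2949, 0.87, 1.1492, 1.3965, 1.0464
R0 = Σ lx·mx = 6.563 → 6.56

6.56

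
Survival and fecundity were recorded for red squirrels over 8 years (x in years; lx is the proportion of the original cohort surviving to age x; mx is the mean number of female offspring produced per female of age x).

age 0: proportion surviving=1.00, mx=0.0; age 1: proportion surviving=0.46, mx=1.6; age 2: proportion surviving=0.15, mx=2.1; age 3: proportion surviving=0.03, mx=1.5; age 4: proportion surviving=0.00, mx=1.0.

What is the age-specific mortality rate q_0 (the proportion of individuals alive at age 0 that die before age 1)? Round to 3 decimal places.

0.540

q_0 = (l_0 − l_1) / l_0 = (1 − 0.46) / 1
     = 0.54 / 1 = 0.54 → 0.540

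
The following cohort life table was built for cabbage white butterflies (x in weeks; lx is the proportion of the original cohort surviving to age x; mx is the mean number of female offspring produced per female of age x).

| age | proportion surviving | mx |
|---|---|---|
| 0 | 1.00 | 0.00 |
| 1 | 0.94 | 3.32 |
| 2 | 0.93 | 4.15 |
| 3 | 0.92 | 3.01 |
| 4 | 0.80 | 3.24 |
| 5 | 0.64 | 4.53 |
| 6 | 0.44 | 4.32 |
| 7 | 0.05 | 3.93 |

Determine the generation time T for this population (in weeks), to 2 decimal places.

lx·mx: 0, 3.1208, 3.8595, 2.7692, 2.592, 2.8992, 1.9008, 0.1965 → R0 = 17.338
x·lx·mx: 0, 3.1208, 7.719, 8.3076, 10.368, 14.496, 11.4048, 1.3755 → Σ = 56.7917
T = 56.7917 / 17.338 = 3.275562… → 3.28

3.28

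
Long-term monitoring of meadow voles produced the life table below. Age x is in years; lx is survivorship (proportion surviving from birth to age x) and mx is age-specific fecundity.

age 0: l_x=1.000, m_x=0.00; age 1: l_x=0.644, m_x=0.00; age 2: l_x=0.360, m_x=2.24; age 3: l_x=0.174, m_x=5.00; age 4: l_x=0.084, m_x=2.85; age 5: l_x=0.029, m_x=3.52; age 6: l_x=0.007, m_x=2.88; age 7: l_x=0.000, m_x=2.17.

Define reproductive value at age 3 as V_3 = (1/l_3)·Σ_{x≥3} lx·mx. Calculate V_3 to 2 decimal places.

7.08

lx·mx for x ≥ 3: 0.87, 0.2394, 0.10208, 0.02016, 0 → sum = 1.23164
V_3 = 1.23164 / l_3 = 1.23164 / 0.174 = 7.078391… → 7.08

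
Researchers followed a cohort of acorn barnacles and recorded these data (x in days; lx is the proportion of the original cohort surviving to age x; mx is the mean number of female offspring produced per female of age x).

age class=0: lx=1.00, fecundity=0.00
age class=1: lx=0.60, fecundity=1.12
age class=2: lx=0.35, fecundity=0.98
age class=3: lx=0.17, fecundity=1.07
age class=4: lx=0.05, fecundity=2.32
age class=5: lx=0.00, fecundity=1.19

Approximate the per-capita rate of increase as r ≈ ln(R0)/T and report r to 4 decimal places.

0.1510

R0 = Σ lx·mx = 0 + 0.672 + 0.343 + 0.1819 + 0.116 + 0 = 1.3129
Σ x·lx·mx = 2.3677; T = 2.3677/1.3129 = 1.80341…
r ≈ ln(R0)/T = ln(1.3129)/1.80341… = 0.150957… → 0.1510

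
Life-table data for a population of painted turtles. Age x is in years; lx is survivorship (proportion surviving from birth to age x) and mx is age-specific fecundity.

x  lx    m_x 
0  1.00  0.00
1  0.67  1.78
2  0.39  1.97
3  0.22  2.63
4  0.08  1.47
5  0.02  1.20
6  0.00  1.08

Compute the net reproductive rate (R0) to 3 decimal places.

lx·mx by age: 0, 1.1926, 0.7683, 0.5786, 0.1176, 0.024, 0
R0 = Σ lx·mx = 2.6811 → 2.681

2.681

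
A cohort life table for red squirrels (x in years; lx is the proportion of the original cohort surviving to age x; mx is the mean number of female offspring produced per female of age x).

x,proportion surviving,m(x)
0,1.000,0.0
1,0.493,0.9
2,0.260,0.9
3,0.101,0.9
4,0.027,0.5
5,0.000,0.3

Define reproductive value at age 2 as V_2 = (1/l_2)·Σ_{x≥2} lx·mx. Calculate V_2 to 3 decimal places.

lx·mx for x ≥ 2: 0.234, 0.0909, 0.0135, 0 → sum = 0.3384
V_2 = 0.3384 / l_2 = 0.3384 / 0.26 = 1.301538… → 1.302

1.302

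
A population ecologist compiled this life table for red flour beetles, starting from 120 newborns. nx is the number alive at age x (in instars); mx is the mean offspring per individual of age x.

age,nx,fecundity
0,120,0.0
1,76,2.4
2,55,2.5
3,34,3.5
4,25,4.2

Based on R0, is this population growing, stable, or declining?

growing

lx = nx/n0 = nx/120: 1, 0.63333…, 0.45833…, 0.28333…, 0.20833…
R0 = Σ lx·mx = 0 + 1.52… + 1.145833… + 0.991667… + 0.875… = 4.5325…
R0 > 1, so the population is growing.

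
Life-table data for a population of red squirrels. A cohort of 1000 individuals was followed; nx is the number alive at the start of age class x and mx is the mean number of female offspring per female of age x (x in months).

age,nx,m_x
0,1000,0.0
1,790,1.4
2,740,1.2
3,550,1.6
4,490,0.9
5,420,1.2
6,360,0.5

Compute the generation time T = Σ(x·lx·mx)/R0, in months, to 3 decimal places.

lx = nx/n0 = nx/1000: 1, 0.79, 0.74, 0.55, 0.49, 0.42, 0.36
lx·mx: 0, 1.106, 0.888, 0.88, 0.441, 0.504, 0.18 → R0 = 3.999
x·lx·mx: 0, 1.106, 1.776, 2.64, 1.764, 2.52, 1.08 → Σ = 10.886
T = 10.886 / 3.999 = 2.722181… → 2.722

2.722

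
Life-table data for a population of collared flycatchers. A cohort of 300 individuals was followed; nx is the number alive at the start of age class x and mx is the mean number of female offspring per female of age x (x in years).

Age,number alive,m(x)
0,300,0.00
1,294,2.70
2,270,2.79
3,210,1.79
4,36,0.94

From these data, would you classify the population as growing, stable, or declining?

growing

lx = nx/n0 = nx/300: 1, 0.98, 0.9, 0.7, 0.12
R0 = Σ lx·mx = 0 + 2.646 + 2.511 + 1.253 + 0.1128 = 6.5228
R0 > 1, so the population is growing.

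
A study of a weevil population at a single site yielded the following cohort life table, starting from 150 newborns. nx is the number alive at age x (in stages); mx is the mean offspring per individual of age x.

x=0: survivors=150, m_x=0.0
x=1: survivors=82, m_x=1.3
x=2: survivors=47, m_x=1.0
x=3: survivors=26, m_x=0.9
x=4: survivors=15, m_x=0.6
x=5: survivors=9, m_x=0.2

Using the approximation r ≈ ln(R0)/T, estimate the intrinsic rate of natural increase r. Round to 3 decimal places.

lx = nx/n0 = nx/150: 1, 0.54667…, 0.31333…, 0.17333…, 0.1, 0.06
R0 = Σ lx·mx = 0 + 0.71067… + 0.31333… + 0.156… + 0.06 + 0.012 = 1.252…
Σ x·lx·mx = 2.105333…; T = 2.105333…/1.252… = 1.68158…
r ≈ ln(R0)/T = ln(1.252…)/1.68158… = 0.13365… → 0.134

0.134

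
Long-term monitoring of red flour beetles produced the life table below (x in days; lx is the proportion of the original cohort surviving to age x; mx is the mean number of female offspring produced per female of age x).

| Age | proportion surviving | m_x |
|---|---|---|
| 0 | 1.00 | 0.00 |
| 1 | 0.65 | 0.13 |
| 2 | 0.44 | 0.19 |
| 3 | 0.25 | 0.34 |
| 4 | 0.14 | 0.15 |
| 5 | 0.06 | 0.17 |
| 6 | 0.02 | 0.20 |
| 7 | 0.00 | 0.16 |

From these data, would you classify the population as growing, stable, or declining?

R0 = Σ lx·mx = 0 + 0.0845 + 0.0836 + 0.085 + 0.021 + 0.0102 + 0.004 + 0 = 0.2883
R0 < 1, so the population is declining.

declining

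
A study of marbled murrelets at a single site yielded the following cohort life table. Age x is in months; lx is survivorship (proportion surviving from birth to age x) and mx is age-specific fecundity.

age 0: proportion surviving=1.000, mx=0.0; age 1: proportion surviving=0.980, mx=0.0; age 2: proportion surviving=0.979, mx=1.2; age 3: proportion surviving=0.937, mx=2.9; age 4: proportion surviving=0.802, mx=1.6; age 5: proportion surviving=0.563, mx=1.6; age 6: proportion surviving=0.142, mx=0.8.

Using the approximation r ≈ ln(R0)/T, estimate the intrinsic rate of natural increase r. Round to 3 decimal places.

0.542

R0 = Σ lx·mx = 0 + 0 + 1.1748 + 2.7173 + 1.2832 + 0.9008 + 0.1136 = 6.1897
Σ x·lx·mx = 20.8199; T = 20.8199/6.1897 = 3.36364…
r ≈ ln(R0)/T = ln(6.1897)/3.36364… = 0.54194… → 0.542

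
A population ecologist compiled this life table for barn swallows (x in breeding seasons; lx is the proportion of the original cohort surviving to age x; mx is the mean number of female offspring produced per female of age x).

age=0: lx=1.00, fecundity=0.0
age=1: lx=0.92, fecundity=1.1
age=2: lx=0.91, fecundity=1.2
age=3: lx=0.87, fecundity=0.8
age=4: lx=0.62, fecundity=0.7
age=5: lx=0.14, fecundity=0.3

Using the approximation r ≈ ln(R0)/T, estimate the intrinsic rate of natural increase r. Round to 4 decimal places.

0.5377

R0 = Σ lx·mx = 0 + 1.012 + 1.092 + 0.696 + 0.434 + 0.042 = 3.276
Σ x·lx·mx = 7.23; T = 7.23/3.276 = 2.20696…
r ≈ ln(R0)/T = ln(3.276)/2.20696… = 0.537673… → 0.5377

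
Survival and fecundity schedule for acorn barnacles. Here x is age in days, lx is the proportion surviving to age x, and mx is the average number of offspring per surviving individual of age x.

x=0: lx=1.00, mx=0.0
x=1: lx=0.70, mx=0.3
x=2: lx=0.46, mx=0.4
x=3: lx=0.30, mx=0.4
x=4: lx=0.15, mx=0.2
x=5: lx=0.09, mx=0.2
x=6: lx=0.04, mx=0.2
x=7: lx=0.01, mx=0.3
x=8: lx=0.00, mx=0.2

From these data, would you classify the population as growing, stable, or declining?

R0 = Σ lx·mx = 0 + 0.21 + 0.184 + 0.12 + 0.03 + 0.018 + 0.008 + 0.003 + 0 = 0.573
R0 < 1, so the population is declining.

declining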